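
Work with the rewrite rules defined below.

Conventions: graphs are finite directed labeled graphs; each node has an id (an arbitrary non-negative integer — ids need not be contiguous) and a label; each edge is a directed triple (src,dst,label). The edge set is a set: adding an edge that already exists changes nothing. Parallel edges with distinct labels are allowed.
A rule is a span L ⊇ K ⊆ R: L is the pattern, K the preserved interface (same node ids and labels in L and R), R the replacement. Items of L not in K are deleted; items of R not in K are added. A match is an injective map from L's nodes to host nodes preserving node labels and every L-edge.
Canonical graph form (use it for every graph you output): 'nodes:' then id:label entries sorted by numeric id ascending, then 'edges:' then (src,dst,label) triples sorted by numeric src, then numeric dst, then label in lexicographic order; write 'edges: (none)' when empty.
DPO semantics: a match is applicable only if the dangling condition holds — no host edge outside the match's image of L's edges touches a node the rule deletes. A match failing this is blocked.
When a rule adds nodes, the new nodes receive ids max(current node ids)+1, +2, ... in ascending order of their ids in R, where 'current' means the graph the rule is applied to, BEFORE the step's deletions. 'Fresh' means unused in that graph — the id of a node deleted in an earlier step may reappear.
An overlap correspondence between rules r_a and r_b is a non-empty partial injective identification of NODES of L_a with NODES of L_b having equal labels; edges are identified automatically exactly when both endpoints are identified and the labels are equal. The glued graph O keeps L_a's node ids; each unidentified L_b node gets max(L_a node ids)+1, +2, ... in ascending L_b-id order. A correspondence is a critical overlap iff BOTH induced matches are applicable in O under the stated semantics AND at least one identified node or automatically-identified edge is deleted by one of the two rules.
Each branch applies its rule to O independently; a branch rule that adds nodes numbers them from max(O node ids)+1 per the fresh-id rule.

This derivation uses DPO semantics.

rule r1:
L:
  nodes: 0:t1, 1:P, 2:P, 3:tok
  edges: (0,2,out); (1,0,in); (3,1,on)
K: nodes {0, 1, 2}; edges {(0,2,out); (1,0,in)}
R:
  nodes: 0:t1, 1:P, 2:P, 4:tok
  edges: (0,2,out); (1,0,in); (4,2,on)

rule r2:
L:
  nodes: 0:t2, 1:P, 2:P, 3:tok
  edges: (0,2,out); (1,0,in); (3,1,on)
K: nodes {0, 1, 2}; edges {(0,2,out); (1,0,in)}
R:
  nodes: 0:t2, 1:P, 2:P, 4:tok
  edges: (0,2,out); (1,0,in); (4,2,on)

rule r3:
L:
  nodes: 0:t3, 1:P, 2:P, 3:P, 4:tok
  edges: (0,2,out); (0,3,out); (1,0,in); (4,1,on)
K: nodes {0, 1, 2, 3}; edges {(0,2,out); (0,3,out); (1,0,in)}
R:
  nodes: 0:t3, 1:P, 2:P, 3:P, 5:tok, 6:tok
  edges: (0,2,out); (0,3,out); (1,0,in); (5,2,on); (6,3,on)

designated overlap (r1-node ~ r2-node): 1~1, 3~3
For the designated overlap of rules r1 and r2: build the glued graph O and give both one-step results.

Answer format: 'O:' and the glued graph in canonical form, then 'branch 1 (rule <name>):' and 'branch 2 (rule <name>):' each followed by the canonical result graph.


O:
nodes: 0:t1, 1:P, 2:P, 3:tok, 4:t2, 5:P
edges: (0,2,out); (1,0,in); (1,4,in); (3,1,on); (4,5,out)
branch 1 (rule r1):
nodes: 0:t1, 1:P, 2:P, 4:t2, 5:P, 6:tok
edges: (0,2,out); (1,0,in); (1,4,in); (4,5,out); (6,2,on)
branch 2 (rule r2):
nodes: 0:t1, 1:P, 2:P, 4:t2, 5:P, 6:tok
edges: (0,2,out); (1,0,in); (1,4,in); (4,5,out); (6,5,on)


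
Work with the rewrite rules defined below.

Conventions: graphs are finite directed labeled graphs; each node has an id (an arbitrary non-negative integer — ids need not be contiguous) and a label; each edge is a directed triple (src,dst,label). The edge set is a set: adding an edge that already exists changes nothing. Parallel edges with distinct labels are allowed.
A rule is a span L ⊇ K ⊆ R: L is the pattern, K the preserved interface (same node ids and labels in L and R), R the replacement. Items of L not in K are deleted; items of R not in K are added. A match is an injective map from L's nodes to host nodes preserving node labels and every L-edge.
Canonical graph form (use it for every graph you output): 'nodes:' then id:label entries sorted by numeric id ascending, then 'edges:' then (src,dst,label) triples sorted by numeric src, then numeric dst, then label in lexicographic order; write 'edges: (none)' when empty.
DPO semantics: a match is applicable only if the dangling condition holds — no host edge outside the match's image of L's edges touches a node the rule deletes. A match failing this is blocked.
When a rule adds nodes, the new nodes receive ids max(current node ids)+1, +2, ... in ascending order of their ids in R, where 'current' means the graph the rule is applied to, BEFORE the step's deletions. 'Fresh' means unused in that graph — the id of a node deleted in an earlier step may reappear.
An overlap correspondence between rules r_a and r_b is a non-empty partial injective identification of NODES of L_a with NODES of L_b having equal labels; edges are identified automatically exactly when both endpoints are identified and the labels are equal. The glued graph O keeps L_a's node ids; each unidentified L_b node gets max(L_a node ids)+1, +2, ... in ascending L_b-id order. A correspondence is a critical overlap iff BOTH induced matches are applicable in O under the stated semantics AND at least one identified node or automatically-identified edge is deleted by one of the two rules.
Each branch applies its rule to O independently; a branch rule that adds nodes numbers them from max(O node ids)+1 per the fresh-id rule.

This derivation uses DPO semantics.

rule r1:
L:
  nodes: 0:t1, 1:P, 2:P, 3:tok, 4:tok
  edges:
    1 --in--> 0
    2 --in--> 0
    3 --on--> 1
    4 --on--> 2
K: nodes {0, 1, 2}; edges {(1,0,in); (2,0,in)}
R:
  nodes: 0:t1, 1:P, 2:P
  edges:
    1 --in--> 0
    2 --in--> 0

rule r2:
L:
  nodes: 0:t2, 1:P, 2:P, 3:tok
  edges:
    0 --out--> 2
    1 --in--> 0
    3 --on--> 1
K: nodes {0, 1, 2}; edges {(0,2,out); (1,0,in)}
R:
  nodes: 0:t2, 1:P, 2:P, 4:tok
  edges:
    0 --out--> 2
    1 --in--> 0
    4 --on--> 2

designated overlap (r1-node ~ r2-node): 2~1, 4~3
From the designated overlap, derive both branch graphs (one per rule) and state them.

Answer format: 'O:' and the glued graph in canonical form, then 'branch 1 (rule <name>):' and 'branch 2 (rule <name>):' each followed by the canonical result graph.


O:
nodes: 0:t1, 1:P, 2:P, 3:tok, 4:tok, 5:t2, 6:P
edges: (1,0,in); (2,0,in); (2,5,in); (3,1,on); (4,2,on); (5,6,out)
branch 1 (rule r1):
nodes: 0:t1, 1:P, 2:P, 5:t2, 6:P
edges: (1,0,in); (2,0,in); (2,5,in); (5,6,out)
branch 2 (rule r2):
nodes: 0:t1, 1:P, 2:P, 3:tok, 5:t2, 6:P, 7:tok
edges: (1,0,in); (2,0,in); (2,5,in); (3,1,on); (5,6,out); (7,6,on)


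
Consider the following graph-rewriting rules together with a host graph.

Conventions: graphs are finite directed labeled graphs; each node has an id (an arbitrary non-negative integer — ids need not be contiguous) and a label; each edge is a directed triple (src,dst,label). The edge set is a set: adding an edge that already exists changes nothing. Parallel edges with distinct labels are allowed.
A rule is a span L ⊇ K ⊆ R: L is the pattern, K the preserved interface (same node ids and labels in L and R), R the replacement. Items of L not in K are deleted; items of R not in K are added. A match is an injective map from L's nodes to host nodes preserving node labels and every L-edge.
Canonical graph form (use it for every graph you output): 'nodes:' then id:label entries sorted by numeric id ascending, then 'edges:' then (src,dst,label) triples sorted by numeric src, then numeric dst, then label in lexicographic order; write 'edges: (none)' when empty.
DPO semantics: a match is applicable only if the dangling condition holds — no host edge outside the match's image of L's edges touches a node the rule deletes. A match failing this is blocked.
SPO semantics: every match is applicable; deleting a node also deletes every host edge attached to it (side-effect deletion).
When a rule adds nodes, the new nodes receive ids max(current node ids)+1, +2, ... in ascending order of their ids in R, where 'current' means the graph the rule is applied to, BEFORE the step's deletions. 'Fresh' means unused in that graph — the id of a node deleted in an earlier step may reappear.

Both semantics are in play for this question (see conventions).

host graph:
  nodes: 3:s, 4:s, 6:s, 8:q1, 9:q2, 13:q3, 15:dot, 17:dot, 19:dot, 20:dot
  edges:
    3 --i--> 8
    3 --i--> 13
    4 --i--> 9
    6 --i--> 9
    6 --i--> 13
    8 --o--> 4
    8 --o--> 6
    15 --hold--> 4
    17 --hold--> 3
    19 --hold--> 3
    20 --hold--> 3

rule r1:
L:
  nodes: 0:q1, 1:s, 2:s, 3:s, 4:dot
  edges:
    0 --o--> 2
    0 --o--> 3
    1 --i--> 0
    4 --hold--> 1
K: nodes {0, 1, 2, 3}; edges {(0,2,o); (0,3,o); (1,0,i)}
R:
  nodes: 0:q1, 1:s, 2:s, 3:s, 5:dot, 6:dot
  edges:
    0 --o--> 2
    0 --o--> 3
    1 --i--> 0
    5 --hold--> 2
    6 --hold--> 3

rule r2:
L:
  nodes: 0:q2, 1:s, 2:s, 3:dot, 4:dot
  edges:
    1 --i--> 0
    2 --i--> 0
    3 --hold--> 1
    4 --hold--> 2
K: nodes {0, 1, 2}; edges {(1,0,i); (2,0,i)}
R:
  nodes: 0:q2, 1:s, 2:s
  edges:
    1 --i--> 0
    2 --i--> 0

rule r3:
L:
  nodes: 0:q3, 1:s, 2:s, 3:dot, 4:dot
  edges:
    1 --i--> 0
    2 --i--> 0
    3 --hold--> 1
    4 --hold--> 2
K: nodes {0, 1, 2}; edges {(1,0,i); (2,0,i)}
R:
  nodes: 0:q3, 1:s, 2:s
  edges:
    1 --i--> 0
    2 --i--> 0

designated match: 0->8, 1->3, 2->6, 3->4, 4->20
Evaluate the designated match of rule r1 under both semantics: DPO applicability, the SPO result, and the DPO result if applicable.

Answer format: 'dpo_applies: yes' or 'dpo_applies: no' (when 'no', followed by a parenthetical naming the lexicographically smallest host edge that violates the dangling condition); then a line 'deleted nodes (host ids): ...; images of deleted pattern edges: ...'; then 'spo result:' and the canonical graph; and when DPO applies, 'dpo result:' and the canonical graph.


dpo_applies: yes
deleted nodes (host ids): 20; images of deleted pattern edges: (20,3,hold)
spo result:
nodes: 3:s, 4:s, 6:s, 8:q1, 9:q2, 13:q3, 15:dot, 17:dot, 19:dot, 21:dot, 22:dot
edges: (3,8,i); (3,13,i); (4,9,i); (6,9,i); (6,13,i); (8,4,o); (8,6,o); (15,4,hold); (17,3,hold); (19,3,hold); (21,6,hold); (22,4,hold)
dpo result:
nodes: 3:s, 4:s, 6:s, 8:q1, 9:q2, 13:q3, 15:dot, 17:dot, 19:dot, 21:dot, 22:dot
edges: (3,8,i); (3,13,i); (4,9,i); (6,9,i); (6,13,i); (8,4,o); (8,6,o); (15,4,hold); (17,3,hold); (19,3,hold); (21,6,hold); (22,4,hold)


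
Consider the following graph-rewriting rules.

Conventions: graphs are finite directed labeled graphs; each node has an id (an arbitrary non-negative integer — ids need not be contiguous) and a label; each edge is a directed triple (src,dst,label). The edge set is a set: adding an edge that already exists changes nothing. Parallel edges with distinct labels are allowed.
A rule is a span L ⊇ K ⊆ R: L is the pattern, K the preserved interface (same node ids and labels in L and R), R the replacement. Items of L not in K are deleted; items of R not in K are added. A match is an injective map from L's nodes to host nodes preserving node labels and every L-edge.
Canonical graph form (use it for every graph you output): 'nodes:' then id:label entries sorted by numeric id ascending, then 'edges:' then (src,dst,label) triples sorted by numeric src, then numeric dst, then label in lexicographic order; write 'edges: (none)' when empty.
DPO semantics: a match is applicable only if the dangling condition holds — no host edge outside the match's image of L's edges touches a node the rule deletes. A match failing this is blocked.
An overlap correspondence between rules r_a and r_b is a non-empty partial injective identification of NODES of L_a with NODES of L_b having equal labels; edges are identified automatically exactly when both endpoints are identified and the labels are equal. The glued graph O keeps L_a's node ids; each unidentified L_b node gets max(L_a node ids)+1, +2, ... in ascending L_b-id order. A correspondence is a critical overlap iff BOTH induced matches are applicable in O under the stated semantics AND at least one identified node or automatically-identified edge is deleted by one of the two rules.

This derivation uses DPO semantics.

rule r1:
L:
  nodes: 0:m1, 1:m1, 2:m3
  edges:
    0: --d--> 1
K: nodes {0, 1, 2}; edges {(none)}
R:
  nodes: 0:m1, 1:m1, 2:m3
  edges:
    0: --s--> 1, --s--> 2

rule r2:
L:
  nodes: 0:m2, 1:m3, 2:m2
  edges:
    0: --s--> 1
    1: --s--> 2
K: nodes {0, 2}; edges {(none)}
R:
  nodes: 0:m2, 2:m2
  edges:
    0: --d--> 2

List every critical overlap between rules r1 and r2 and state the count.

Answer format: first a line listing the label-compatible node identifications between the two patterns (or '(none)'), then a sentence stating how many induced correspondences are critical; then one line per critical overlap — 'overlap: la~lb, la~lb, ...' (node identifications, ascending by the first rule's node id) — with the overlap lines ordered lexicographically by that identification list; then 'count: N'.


label-compatible node identifications between L(r1) and L(r2): 2~1
1 of the induced correspondences is a critical overlap of r1 and r2.
overlap: 2~1
count: 1


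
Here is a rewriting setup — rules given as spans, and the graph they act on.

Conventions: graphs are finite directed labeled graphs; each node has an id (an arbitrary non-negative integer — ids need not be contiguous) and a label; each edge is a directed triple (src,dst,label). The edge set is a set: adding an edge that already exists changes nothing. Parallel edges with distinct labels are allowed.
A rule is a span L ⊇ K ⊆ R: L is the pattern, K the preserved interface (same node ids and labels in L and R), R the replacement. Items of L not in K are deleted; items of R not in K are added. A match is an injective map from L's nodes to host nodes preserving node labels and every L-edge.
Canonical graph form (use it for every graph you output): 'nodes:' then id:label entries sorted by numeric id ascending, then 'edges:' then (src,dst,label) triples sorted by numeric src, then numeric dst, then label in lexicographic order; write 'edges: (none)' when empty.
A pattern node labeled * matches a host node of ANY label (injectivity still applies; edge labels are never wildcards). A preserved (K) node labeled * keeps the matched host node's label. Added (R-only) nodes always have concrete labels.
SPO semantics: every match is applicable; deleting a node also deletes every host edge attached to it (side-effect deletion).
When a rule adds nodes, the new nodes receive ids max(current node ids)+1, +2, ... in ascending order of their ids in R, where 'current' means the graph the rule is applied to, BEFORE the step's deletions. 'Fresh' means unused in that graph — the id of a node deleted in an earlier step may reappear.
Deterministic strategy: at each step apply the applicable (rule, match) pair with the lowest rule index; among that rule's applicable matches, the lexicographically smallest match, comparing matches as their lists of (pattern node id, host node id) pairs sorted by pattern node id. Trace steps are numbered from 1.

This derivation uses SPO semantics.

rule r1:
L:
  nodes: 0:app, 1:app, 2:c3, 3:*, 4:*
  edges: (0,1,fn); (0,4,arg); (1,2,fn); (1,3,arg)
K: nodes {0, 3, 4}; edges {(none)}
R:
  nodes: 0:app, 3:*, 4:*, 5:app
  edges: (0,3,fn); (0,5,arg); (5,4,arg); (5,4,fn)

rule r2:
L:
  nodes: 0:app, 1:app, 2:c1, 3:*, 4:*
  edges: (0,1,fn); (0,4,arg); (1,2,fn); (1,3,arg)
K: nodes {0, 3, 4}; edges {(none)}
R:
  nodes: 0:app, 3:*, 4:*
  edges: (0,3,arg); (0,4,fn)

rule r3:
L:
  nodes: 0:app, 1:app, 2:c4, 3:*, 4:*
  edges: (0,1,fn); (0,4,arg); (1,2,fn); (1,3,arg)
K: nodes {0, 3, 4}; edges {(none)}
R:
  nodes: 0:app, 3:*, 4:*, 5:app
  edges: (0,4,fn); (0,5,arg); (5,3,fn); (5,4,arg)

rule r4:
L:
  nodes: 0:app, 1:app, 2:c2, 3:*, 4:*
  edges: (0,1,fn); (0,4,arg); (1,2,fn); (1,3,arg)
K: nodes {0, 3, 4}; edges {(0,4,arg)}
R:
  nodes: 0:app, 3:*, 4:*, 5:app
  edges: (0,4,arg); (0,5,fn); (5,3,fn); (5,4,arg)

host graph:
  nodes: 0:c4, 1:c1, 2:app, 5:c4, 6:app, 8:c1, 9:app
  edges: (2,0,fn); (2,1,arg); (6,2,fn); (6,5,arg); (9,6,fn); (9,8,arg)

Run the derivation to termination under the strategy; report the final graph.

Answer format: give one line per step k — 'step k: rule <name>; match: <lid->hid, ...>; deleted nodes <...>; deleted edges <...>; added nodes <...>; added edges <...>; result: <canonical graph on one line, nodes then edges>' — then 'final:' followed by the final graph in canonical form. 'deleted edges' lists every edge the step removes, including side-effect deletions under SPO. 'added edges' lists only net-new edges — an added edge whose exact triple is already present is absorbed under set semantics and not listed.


step 1: rule r3; match: 0->6, 1->2, 2->0, 3->1, 4->5; deleted nodes 0, 2; deleted edges (2,0,fn); (2,1,arg); (6,2,fn); (6,5,arg); added nodes 10; added edges (6,5,fn); (6,10,arg); (10,1,fn); (10,5,arg); result: nodes: 1:c1, 5:c4, 6:app, 8:c1, 9:app, 10:app edges: (6,5,fn); (6,10,arg); (9,6,fn); (9,8,arg); (10,1,fn); (10,5,arg)
step 2: rule r3; match: 0->9, 1->6, 2->5, 3->10, 4->8; deleted nodes 5, 6; deleted edges (6,5,fn); (6,10,arg); (9,6,fn); (9,8,arg); (10,5,arg); added nodes 11; added edges (9,8,fn); (9,11,arg); (11,8,arg); (11,10,fn); result: nodes: 1:c1, 8:c1, 9:app, 10:app, 11:app edges: (9,8,fn); (9,11,arg); (10,1,fn); (11,8,arg); (11,10,fn)
final:
nodes: 1:c1, 8:c1, 9:app, 10:app, 11:app
edges: (9,8,fn); (9,11,arg); (10,1,fn); (11,8,arg); (11,10,fn)


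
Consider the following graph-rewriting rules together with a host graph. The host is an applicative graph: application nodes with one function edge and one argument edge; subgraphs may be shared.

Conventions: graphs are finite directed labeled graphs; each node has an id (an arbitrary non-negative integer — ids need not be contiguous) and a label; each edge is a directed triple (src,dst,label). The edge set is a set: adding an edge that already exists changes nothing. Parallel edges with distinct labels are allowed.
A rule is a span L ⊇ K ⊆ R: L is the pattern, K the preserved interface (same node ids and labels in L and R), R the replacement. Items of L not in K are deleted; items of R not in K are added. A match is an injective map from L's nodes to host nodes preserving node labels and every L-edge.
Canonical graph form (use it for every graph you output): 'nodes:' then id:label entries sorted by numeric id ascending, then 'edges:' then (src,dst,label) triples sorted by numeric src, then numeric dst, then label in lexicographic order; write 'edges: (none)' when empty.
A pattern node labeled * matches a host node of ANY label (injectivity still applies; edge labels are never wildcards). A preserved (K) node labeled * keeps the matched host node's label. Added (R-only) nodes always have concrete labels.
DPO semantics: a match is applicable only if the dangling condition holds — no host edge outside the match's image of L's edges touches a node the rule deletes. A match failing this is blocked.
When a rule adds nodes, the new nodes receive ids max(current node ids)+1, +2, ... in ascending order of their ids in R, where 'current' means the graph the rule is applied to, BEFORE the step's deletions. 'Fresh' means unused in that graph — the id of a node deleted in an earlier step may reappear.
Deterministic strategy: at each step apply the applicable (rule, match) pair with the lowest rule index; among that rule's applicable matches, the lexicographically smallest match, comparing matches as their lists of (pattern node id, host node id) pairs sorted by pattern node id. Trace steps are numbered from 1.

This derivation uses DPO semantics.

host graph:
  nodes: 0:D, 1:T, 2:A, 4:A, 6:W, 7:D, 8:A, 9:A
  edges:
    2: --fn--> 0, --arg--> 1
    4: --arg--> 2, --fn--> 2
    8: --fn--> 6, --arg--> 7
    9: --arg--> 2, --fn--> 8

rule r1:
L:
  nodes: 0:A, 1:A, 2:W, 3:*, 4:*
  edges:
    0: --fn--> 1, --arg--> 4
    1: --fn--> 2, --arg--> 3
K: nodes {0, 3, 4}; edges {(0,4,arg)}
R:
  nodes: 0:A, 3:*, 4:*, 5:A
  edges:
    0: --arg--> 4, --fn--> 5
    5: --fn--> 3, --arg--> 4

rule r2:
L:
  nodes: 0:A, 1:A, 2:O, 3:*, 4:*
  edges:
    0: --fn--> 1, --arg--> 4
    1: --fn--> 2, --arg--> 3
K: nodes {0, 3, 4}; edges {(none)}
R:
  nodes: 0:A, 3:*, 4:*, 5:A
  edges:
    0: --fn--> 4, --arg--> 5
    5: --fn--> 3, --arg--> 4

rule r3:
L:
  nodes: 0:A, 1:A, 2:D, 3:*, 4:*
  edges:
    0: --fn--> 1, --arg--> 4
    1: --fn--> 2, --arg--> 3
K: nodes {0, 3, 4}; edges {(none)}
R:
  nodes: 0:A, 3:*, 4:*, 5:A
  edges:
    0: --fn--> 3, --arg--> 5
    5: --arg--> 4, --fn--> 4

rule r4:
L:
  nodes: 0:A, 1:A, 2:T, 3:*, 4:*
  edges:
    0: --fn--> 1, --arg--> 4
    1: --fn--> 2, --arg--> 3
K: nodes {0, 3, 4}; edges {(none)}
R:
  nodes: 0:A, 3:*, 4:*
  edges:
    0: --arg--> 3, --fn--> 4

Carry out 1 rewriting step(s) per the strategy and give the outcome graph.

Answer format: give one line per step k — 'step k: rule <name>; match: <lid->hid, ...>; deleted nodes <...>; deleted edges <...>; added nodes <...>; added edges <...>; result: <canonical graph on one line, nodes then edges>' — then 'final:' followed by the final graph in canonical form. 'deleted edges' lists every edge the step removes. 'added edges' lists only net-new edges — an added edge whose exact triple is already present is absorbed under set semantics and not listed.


step 1: rule r1; match: 0->9, 1->8, 2->6, 3->7, 4->2; deleted nodes 6, 8; deleted edges (8,6,fn); (8,7,arg); (9,8,fn); added nodes 10; added edges (9,10,fn); (10,2,arg); (10,7,fn); result: nodes: 0:D, 1:T, 2:A, 4:A, 7:D, 9:A, 10:A edges: (2,0,fn); (2,1,arg); (4,2,arg); (4,2,fn); (9,2,arg); (9,10,fn); (10,2,arg); (10,7,fn)
final:
nodes: 0:D, 1:T, 2:A, 4:A, 7:D, 9:A, 10:A
edges: (2,0,fn); (2,1,arg); (4,2,arg); (4,2,fn); (9,2,arg); (9,10,fn); (10,2,arg); (10,7,fn)


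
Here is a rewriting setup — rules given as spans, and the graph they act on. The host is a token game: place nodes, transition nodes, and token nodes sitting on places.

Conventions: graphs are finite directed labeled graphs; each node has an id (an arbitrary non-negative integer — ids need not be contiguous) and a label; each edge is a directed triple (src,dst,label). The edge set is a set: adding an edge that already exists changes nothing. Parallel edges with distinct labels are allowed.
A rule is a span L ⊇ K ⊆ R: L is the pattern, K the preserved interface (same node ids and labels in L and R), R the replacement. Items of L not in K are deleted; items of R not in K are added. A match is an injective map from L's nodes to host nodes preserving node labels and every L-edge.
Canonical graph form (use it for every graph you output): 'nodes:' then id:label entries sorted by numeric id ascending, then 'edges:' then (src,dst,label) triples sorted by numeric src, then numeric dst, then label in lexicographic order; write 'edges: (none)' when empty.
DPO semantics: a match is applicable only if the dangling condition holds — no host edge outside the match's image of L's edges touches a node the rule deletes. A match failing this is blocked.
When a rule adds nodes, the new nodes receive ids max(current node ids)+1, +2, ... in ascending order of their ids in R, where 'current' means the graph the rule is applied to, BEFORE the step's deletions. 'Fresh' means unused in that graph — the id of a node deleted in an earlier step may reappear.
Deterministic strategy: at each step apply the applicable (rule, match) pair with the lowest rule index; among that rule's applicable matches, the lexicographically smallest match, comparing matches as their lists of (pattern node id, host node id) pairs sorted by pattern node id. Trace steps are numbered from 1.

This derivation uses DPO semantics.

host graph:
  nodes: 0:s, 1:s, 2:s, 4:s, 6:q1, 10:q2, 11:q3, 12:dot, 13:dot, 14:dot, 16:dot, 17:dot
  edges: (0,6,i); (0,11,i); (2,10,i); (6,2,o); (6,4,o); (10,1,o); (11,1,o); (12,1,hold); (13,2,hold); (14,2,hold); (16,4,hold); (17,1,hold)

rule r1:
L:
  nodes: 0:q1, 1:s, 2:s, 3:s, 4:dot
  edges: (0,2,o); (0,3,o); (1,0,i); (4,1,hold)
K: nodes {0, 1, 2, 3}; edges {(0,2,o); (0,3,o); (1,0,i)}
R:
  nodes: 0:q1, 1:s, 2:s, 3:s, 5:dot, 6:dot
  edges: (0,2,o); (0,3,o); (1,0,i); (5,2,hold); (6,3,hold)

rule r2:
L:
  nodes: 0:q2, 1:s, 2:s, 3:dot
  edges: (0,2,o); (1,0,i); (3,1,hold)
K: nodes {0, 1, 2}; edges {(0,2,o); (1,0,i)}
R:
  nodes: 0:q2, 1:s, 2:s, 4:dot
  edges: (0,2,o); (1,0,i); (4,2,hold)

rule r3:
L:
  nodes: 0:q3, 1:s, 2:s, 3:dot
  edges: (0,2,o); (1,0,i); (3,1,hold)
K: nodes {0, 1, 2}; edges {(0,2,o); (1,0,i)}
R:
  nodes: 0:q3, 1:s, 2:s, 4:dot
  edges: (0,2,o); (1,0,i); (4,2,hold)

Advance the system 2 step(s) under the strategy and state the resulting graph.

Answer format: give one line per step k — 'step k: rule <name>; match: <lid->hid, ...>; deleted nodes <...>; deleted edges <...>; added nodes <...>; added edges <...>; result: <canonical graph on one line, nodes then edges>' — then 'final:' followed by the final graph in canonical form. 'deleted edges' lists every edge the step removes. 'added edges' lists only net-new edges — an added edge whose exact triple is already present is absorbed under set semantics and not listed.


step 1: rule r2; match: 0->10, 1->2, 2->1, 3->13; deleted nodes 13; deleted edges (13,2,hold); added nodes 18; added edges (18,1,hold); result: nodes: 0:s, 1:s, 2:s, 4:s, 6:q1, 10:q2, 11:q3, 12:dot, 14:dot, 16:dot, 17:dot, 18:dot edges: (0,6,i); (0,11,i); (2,10,i); (6,2,o); (6,4,o); (10,1,o); (11,1,o); (12,1,hold); (14,2,hold); (16,4,hold); (17,1,hold); (18,1,hold)
step 2: rule r2; match: 0->10, 1->2, 2->1, 3->14; deleted nodes 14; deleted edges (14,2,hold); added nodes 19; added edges (19,1,hold); result: nodes: 0:s, 1:s, 2:s, 4:s, 6:q1, 10:q2, 11:q3, 12:dot, 16:dot, 17:dot, 18:dot, 19:dot edges: (0,6,i); (0,11,i); (2,10,i); (6,2,o); (6,4,o); (10,1,o); (11,1,o); (12,1,hold); (16,4,hold); (17,1,hold); (18,1,hold); (19,1,hold)
final:
nodes: 0:s, 1:s, 2:s, 4:s, 6:q1, 10:q2, 11:q3, 12:dot, 16:dot, 17:dot, 18:dot, 19:dot
edges: (0,6,i); (0,11,i); (2,10,i); (6,2,o); (6,4,o); (10,1,o); (11,1,o); (12,1,hold); (16,4,hold); (17,1,hold); (18,1,hold); (19,1,hold)


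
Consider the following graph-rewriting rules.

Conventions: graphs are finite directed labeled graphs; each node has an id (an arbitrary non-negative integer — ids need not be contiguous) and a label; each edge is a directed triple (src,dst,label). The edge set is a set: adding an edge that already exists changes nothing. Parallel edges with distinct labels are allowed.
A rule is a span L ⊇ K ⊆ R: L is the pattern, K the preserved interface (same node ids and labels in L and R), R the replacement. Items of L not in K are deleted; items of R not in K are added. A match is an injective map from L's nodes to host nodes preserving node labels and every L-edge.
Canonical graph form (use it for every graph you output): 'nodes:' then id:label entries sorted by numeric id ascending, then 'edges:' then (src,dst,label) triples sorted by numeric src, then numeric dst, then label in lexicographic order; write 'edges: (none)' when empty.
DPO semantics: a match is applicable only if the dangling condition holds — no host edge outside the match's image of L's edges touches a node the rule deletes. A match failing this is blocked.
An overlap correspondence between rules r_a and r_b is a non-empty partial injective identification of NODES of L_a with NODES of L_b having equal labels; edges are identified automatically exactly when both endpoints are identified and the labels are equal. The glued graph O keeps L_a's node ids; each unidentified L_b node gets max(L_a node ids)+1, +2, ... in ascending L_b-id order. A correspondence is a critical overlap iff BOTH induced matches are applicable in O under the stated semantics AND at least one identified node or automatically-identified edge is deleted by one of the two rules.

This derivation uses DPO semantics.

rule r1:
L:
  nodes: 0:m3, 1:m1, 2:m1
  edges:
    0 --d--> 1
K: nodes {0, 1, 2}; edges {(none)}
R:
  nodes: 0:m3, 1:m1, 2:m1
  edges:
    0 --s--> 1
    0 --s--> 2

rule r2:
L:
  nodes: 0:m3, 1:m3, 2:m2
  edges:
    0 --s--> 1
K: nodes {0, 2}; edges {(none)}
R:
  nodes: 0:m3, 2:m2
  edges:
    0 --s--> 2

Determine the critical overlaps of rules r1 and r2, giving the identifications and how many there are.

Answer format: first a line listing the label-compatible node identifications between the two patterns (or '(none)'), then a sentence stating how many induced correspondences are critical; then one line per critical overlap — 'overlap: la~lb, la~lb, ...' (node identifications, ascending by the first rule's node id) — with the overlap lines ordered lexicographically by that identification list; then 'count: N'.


label-compatible node identifications between L(r1) and L(r2): 0~0, 0~1
0 of the induced correspondences are critical overlaps of r1 and r2.
count: 0


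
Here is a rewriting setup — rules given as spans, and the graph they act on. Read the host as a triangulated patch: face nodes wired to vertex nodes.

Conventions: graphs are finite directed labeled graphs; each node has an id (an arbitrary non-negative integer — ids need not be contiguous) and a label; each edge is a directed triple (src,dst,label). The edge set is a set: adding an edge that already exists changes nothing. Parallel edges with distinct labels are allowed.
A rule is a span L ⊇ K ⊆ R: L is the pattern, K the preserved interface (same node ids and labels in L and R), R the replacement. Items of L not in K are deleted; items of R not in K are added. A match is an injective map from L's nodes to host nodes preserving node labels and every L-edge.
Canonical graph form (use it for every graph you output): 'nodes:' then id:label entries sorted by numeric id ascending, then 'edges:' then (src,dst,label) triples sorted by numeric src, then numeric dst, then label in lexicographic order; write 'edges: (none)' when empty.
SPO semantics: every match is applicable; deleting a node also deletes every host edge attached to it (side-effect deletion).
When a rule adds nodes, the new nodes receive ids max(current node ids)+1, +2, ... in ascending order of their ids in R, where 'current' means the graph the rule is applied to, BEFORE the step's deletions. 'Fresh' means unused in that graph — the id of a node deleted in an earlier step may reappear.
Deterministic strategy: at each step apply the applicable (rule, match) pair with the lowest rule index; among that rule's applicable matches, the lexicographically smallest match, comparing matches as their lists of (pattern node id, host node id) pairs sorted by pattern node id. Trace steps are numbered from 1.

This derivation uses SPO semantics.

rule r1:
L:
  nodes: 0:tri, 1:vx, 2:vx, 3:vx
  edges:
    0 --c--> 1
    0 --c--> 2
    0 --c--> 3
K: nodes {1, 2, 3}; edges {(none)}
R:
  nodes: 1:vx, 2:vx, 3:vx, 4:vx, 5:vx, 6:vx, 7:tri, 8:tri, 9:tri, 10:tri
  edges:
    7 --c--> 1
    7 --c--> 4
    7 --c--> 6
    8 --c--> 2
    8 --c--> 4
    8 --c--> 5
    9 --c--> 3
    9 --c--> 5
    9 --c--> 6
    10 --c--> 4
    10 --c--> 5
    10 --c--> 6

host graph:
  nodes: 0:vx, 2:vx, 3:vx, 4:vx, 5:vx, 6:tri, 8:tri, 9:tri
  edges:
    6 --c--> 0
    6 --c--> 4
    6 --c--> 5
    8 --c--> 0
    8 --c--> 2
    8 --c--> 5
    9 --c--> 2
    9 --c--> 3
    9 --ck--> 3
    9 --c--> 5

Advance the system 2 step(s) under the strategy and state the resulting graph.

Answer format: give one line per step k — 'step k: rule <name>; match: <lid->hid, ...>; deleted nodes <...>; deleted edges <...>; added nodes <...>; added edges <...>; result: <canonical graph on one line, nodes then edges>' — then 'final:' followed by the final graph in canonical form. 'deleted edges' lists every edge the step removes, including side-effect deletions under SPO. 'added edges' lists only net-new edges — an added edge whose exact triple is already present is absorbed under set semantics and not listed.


step 1: rule r1; match: 0->6, 1->0, 2->4, 3->5; deleted nodes 6; deleted edges (6,0,c); (6,4,c); (6,5,c); added nodes 10, 11, 12, 13, 14, 15, 16; added edges (13,0,c); (13,10,c); (13,12,c); (14,4,c); (14,10,c); (14,11,c); (15,5,c); (15,11,c); (15,12,c); (16,10,c); (16,11,c); (16,12,c); result: nodes: 0:vx, 2:vx, 3:vx, 4:vx, 5:vx, 8:tri, 9:tri, 10:vx, 11:vx, 12:vx, 13:tri, 14:tri, 15:tri, 16:tri edges: (8,0,c); (8,2,c); (8,5,c); (9,2,c); (9,3,c); (9,3,ck); (9,5,c); (13,0,c); (13,10,c); (13,12,c); (14,4,c); (14,10,c); (14,11,c); (15,5,c); (15,11,c); (15,12,c); (16,10,c); (16,11,c); (16,12,c)
step 2: rule r1; match: 0->8, 1->0, 2->2, 3->5; deleted nodes 8; deleted edges (8,0,c); (8,2,c); (8,5,c); added nodes 17, 18, 19, 20, 21, 22, 23; added edges (20,0,c); (20,17,c); (20,19,c); (21,2,c); (21,17,c); (21,18,c); (22,5,c); (22,18,c); (22,19,c); (23,17,c); (23,18,c); (23,19,c); result: nodes: 0:vx, 2:vx, 3:vx, 4:vx, 5:vx, 9:tri, 10:vx, 11:vx, 12:vx, 13:tri, 14:tri, 15:tri, 16:tri, 17:vx, 18:vx, 19:vx, 20:tri, 21:tri, 22:tri, 23:tri edges: (9,2,c); (9,3,c); (9,3,ck); (9,5,c); (13,0,c); (13,10,c); (13,12,c); (14,4,c); (14,10,c); (14,11,c); (15,5,c); (15,11,c); (15,12,c); (16,10,c); (16,11,c); (16,12,c); (20,0,c); (20,17,c); (20,19,c); (21,2,c); (21,17,c); (21,18,c); (22,5,c); (22,18,c); (22,19,c); (23,17,c); (23,18,c); (23,19,c)
final:
nodes: 0:vx, 2:vx, 3:vx, 4:vx, 5:vx, 9:tri, 10:vx, 11:vx, 12:vx, 13:tri, 14:tri, 15:tri, 16:tri, 17:vx, 18:vx, 19:vx, 20:tri, 21:tri, 22:tri, 23:tri
edges: (9,2,c); (9,3,c); (9,3,ck); (9,5,c); (13,0,c); (13,10,c); (13,12,c); (14,4,c); (14,10,c); (14,11,c); (15,5,c); (15,11,c); (15,12,c); (16,10,c); (16,11,c); (16,12,c); (20,0,c); (20,17,c); (20,19,c); (21,2,c); (21,17,c); (21,18,c); (22,5,c); (22,18,c); (22,19,c); (23,17,c); (23,18,c); (23,19,c)


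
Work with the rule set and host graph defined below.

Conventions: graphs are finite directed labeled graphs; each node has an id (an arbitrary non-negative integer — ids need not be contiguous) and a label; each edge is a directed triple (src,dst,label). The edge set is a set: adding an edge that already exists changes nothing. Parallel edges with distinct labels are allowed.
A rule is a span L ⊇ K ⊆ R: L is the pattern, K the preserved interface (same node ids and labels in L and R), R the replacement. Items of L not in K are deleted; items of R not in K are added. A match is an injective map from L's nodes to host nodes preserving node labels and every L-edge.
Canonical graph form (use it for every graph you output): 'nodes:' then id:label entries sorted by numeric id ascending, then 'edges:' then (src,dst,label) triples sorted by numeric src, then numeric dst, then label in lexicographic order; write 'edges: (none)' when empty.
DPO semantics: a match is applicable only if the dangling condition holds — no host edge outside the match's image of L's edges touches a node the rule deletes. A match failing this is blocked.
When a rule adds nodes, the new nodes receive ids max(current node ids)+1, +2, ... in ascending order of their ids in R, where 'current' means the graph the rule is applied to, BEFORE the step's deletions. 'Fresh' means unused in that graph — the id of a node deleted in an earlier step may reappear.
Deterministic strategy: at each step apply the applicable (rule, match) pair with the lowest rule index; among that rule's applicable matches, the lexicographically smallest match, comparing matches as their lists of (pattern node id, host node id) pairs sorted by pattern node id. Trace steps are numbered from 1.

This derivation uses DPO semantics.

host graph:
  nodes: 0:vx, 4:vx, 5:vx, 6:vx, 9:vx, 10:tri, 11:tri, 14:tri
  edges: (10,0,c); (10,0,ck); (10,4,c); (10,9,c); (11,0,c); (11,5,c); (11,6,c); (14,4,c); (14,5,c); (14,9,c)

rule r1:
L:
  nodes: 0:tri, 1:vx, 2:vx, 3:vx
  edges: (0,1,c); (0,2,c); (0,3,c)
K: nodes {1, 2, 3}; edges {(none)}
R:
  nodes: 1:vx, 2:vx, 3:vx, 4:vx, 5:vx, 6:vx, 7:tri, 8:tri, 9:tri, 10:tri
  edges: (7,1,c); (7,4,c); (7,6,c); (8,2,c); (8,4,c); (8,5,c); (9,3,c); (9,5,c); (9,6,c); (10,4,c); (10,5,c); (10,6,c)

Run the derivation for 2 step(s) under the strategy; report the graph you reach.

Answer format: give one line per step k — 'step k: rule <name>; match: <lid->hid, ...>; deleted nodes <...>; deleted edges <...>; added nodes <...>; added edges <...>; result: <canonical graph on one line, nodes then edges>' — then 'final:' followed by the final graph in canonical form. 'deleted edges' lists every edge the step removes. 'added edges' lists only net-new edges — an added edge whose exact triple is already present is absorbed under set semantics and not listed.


step 1: rule r1; match: 0->11, 1->0, 2->5, 3->6; deleted nodes 11; deleted edges (11,0,c); (11,5,c); (11,6,c); added nodes 15, 16, 17, 18, 19, 20, 21; added edges (18,0,c); (18,15,c); (18,17,c); (19,5,c); (19,15,c); (19,16,c); (20,6,c); (20,16,c); (20,17,c); (21,15,c); (21,16,c); (21,17,c); result: nodes: 0:vx, 4:vx, 5:vx, 6:vx, 9:vx, 10:tri, 14:tri, 15:vx, 16:vx, 17:vx, 18:tri, 19:tri, 20:tri, 21:tri edges: (10,0,c); (10,0,ck); (10,4,c); (10,9,c); (14,4,c); (14,5,c); (14,9,c); (18,0,c); (18,15,c); (18,17,c); (19,5,c); (19,15,c); (19,16,c); (20,6,c); (20,16,c); (20,17,c); (21,15,c); (21,16,c); (21,17,c)
step 2: rule r1; match: 0->14, 1->4, 2->5, 3->9; deleted nodes 14; deleted edges (14,4,c); (14,5,c); (14,9,c); added nodes 22, 23, 24, 25, 26, 27, 28; added edges (25,4,c); (25,22,c); (25,24,c); (26,5,c); (26,22,c); (26,23,c); (27,9,c); (27,23,c); (27,24,c); (28,22,c); (28,23,c); (28,24,c); result: nodes: 0:vx, 4:vx, 5:vx, 6:vx, 9:vx, 10:tri, 15:vx, 16:vx, 17:vx, 18:tri, 19:tri, 20:tri, 21:tri, 22:vx, 23:vx, 24:vx, 25:tri, 26:tri, 27:tri, 28:tri edges: (10,0,c); (10,0,ck); (10,4,c); (10,9,c); (18,0,c); (18,15,c); (18,17,c); (19,5,c); (19,15,c); (19,16,c); (20,6,c); (20,16,c); (20,17,c); (21,15,c); (21,16,c); (21,17,c); (25,4,c); (25,22,c); (25,24,c); (26,5,c); (26,22,c); (26,23,c); (27,9,c); (27,23,c); (27,24,c); (28,22,c); (28,23,c); (28,24,c)
final:
nodes: 0:vx, 4:vx, 5:vx, 6:vx, 9:vx, 10:tri, 15:vx, 16:vx, 17:vx, 18:tri, 19:tri, 20:tri, 21:tri, 22:vx, 23:vx, 24:vx, 25:tri, 26:tri, 27:tri, 28:tri
edges: (10,0,c); (10,0,ck); (10,4,c); (10,9,c); (18,0,c); (18,15,c); (18,17,c); (19,5,c); (19,15,c); (19,16,c); (20,6,c); (20,16,c); (20,17,c); (21,15,c); (21,16,c); (21,17,c); (25,4,c); (25,22,c); (25,24,c); (26,5,c); (26,22,c); (26,23,c); (27,9,c); (27,23,c); (27,24,c); (28,22,c); (28,23,c); (28,24,c)


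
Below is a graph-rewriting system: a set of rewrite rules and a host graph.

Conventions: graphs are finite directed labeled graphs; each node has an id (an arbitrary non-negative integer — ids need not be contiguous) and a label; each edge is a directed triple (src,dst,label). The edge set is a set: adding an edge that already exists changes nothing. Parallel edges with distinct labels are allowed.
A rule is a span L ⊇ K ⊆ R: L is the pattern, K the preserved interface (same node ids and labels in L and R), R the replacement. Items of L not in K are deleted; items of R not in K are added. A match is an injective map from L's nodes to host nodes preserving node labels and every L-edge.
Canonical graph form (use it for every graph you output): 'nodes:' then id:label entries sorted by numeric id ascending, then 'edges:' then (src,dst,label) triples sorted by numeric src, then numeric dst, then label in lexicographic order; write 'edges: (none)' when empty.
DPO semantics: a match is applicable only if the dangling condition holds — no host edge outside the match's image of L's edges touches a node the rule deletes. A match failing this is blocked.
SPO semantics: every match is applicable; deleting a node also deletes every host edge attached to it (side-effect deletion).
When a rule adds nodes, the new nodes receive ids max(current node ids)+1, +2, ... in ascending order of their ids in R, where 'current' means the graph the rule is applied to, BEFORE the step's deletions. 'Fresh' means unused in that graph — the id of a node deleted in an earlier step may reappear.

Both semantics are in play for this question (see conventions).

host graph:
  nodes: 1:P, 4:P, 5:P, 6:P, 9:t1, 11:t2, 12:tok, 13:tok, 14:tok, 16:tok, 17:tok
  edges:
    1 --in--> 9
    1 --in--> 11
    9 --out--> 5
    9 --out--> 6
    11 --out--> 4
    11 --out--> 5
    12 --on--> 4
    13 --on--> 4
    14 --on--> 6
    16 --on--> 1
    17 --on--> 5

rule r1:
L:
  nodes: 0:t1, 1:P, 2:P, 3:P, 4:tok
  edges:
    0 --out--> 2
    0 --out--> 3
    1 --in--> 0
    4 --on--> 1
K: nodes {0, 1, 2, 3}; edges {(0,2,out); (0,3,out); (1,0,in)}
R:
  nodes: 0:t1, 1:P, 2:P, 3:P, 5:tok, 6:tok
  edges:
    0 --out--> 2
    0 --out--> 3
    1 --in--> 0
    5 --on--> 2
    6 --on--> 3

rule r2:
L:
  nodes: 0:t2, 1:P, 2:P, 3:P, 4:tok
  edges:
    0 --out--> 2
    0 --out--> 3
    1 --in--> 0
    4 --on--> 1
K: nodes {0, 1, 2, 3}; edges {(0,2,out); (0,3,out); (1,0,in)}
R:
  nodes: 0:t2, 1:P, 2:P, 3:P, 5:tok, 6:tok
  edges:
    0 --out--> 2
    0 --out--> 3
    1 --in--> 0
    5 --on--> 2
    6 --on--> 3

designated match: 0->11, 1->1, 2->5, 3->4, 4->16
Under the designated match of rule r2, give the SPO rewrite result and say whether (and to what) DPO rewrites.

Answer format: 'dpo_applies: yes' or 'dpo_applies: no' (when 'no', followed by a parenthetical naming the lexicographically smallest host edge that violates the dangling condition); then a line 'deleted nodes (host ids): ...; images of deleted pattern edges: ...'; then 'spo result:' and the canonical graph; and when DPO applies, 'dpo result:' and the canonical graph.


dpo_applies: yes
deleted nodes (host ids): 16; images of deleted pattern edges: (16,1,on)
spo result:
nodes: 1:P, 4:P, 5:P, 6:P, 9:t1, 11:t2, 12:tok, 13:tok, 14:tok, 17:tok, 18:tok, 19:tok
edges: (1,9,in); (1,11,in); (9,5,out); (9,6,out); (11,4,out); (11,5,out); (12,4,on); (13,4,on); (14,6,on); (17,5,on); (18,5,on); (19,4,on)
dpo result:
nodes: 1:P, 4:P, 5:P, 6:P, 9:t1, 11:t2, 12:tok, 13:tok, 14:tok, 17:tok, 18:tok, 19:tok
edges: (1,9,in); (1,11,in); (9,5,out); (9,6,out); (11,4,out); (11,5,out); (12,4,on); (13,4,on); (14,6,on); (17,5,on); (18,5,on); (19,4,on)
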